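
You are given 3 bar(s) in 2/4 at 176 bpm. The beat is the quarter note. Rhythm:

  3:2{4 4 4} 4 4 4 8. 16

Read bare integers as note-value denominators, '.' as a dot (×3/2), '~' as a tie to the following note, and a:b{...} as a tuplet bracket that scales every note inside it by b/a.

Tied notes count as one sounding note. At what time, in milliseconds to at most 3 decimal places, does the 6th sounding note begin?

1. 0.0ms @ 0 + 227.273ms (2/3)
2. 227.273ms @ 2/3 + 227.273ms (2/3)
3. 454.545ms @ 4/3 + 227.273ms (2/3)
4. 681.818ms @ 2 + 340.909ms (1)
5. 1022.727ms @ 3 + 340.909ms (1)
6. 1363.636ms @ 4 + 340.909ms (1)
7. 1704.545ms @ 5 + 255.682ms (3/4)
8. 1960.227ms @ 23/4 + 85.227ms (1/4)

note 6 onset = 4b = 1363.636ms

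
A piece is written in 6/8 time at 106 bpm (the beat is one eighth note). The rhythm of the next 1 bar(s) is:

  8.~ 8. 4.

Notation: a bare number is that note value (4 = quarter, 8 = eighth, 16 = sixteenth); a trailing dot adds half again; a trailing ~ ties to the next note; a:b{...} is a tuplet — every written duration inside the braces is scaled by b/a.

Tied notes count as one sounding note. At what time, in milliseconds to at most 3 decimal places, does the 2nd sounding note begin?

note 2 onset = 3b = 1698.113ms

1. 0.0ms @ 0 + 1698.113ms (3)
2. 1698.113ms @ 3 + 1698.113ms (3)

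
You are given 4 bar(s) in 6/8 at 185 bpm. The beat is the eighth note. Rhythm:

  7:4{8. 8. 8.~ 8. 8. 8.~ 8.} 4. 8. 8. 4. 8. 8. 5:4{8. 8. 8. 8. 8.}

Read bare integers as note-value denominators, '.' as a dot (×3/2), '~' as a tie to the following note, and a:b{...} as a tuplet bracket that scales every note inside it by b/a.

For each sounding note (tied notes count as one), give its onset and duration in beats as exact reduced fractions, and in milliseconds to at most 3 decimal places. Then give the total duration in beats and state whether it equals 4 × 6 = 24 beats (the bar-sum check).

1) 0.0ms=0b +277.992ms=6/7b
2) 277.992ms=6/7b +277.992ms=6/7b
3) 555.985ms=12/7b +555.985ms=12/7b
4) 1111.969ms=24/7b +277.992ms=6/7b
5) 1389.961ms=30/7b +555.985ms=12/7b
6) 1945.946ms=6b +972.973ms=3b
7) 2918.919ms=9b +486.486ms=3/2b
8) 3405.405ms=21/2b +486.486ms=3/2b
9) 3891.892ms=12b +972.973ms=3b
10) 4864.865ms=15b +486.486ms=3/2b
11) 5351.351ms=33/2b +486.486ms=3/2b
12) 5837.838ms=18b +389.189ms=6/5b
13) 6227.027ms=96/5b +389.189ms=6/5b
14) 6616.216ms=102/5b +389.189ms=6/5b
15) 7005.405ms=108/5b +389.189ms=6/5b
16) 7394.595ms=114/5b +389.189ms=6/5b
Σ=24b of 24 (185bpm 6/8) — PASS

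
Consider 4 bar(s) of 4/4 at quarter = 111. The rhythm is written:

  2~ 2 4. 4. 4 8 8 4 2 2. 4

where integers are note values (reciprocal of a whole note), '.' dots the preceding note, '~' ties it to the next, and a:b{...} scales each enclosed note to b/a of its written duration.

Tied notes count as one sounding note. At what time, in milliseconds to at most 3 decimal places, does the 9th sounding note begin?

note 9 onset = 12b = 6486.486ms

1. 0.0ms @ 0 + 2162.162ms (4)
2. 2162.162ms @ 4 + 810.811ms (3/2)
3. 2972.973ms @ 11/2 + 810.811ms (3/2)
4. 3783.784ms @ 7 + 540.541ms (1)
5. 4324.324ms @ 8 + 270.27ms (1/2)
6. 4594.595ms @ 17/2 + 270.27ms (1/2)
7. 4864.865ms @ 9 + 540.541ms (1)
8. 5405.405ms @ 10 + 1081.081ms (2)
9. 6486.486ms @ 12 + 1621.622ms (3)
10. 8108.108ms @ 15 + 540.541ms (1)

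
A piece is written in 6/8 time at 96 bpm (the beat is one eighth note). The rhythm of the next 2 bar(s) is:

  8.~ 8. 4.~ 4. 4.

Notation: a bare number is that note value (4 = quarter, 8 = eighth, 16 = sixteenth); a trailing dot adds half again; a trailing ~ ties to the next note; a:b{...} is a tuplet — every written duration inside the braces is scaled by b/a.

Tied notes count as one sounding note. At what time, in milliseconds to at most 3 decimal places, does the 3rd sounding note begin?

1. 0.0ms @ 0 + 1875.0ms (3)
2. 1875.0ms @ 3 + 3750.0ms (6)
3. 5625.0ms @ 9 + 1875.0ms (3)

note 3 onset = 9b = 5625.0ms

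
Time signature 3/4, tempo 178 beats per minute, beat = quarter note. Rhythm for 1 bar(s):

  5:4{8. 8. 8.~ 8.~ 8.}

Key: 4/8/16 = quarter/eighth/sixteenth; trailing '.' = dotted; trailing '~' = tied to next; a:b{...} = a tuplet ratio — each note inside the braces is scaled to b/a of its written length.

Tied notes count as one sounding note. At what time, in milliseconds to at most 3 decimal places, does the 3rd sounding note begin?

1. 0.0ms @ 0 + 202.247ms (3/5)
2. 202.247ms @ 3/5 + 202.247ms (3/5)
3. 404.494ms @ 6/5 + 606.742ms (9/5)

note 3 onset = 6/5b = 404.494ms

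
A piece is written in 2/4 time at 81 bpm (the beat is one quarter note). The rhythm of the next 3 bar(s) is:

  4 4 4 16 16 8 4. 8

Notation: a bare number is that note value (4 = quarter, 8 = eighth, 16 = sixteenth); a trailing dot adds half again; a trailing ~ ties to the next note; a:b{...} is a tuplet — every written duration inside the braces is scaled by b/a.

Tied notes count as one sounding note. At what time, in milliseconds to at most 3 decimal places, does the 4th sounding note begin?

1. 0.0ms @ 0 + 740.741ms (1)
2. 740.741ms @ 1 + 740.741ms (1)
3. 1481.481ms @ 2 + 740.741ms (1)
4. 2222.222ms @ 3 + 185.185ms (1/4)
5. 2407.407ms @ 13/4 + 185.185ms (1/4)
6. 2592.593ms @ 7/2 + 370.37ms (1/2)
7. 2962.963ms @ 4 + 1111.111ms (3/2)
8. 4074.074ms @ 11/2 + 370.37ms (1/2)

note 4 onset = 3b = 2222.222ms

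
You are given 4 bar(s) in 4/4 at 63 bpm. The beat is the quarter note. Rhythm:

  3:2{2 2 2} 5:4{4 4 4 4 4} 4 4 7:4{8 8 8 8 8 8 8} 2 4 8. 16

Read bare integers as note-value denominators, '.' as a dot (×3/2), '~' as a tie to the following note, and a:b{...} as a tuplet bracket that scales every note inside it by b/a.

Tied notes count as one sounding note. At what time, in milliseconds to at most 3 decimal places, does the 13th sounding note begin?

1. 0.0ms @ 0 + 1269.841ms (4/3)
2. 1269.841ms @ 4/3 + 1269.841ms (4/3)
3. 2539.683ms @ 8/3 + 1269.841ms (4/3)
4. 3809.524ms @ 4 + 761.905ms (4/5)
5. 4571.429ms @ 24/5 + 761.905ms (4/5)
6. 5333.333ms @ 28/5 + 761.905ms (4/5)
7. 6095.238ms @ 32/5 + 761.905ms (4/5)
8. 6857.143ms @ 36/5 + 761.905ms (4/5)
9. 7619.048ms @ 8 + 952.381ms (1)
10. 8571.429ms @ 9 + 952.381ms (1)
11. 9523.81ms @ 10 + 272.109ms (2/7)
12. 9795.918ms @ 72/7 + 272.109ms (2/7)
13. 10068.027ms @ 74/7 + 272.109ms (2/7)
14. 10340.136ms @ 76/7 + 272.109ms (2/7)
15. 10612.245ms @ 78/7 + 272.109ms (2/7)
16. 10884.354ms @ 80/7 + 272.109ms (2/7)
17. 11156.463ms @ 82/7 + 272.109ms (2/7)
18. 11428.571ms @ 12 + 1904.762ms (2)
19. 13333.333ms @ 14 + 952.381ms (1)
20. 14285.714ms @ 15 + 714.286ms (3/4)
21. 15000.0ms @ 63/4 + 238.095ms (1/4)

note 13 onset = 74/7b = 10068.027ms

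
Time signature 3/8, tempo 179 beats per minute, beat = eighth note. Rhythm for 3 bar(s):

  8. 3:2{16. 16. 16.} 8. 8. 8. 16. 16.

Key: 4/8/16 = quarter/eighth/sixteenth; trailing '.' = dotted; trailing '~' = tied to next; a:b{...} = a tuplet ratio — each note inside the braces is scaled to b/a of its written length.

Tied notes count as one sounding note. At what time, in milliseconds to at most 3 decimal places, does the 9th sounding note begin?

note 9 onset = 33/4b = 2765.363ms

1. 0.0ms @ 0 + 502.793ms (3/2)
2. 502.793ms @ 3/2 + 167.598ms (1/2)
3. 670.391ms @ 2 + 167.598ms (1/2)
4. 837.989ms @ 5/2 + 167.598ms (1/2)
5. 1005.587ms @ 3 + 502.793ms (3/2)
6. 1508.38ms @ 9/2 + 502.793ms (3/2)
7. 2011.173ms @ 6 + 502.793ms (3/2)
8. 2513.966ms @ 15/2 + 251.397ms (3/4)
9. 2765.363ms @ 33/4 + 251.397ms (3/4)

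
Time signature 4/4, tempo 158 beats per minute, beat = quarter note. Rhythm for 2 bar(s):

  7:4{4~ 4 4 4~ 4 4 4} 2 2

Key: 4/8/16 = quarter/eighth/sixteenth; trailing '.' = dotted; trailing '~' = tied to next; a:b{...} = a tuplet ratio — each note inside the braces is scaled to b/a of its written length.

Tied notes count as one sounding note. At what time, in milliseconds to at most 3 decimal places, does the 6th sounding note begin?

note 6 onset = 4b = 1518.987ms

1. 0.0ms @ 0 + 433.996ms (8/7)
2. 433.996ms @ 8/7 + 216.998ms (4/7)
3. 650.995ms @ 12/7 + 433.996ms (8/7)
4. 1084.991ms @ 20/7 + 216.998ms (4/7)
5. 1301.989ms @ 24/7 + 216.998ms (4/7)
6. 1518.987ms @ 4 + 759.494ms (2)
7. 2278.481ms @ 6 + 759.494ms (2)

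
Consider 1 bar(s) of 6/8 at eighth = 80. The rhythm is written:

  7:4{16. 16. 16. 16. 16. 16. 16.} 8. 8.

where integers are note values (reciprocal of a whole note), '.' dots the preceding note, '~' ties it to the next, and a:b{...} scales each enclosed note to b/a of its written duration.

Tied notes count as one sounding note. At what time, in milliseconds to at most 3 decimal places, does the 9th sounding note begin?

1. 0.0ms @ 0 + 321.429ms (3/7)
2. 321.429ms @ 3/7 + 321.429ms (3/7)
3. 642.857ms @ 6/7 + 321.429ms (3/7)
4. 964.286ms @ 9/7 + 321.429ms (3/7)
5. 1285.714ms @ 12/7 + 321.429ms (3/7)
6. 1607.143ms @ 15/7 + 321.429ms (3/7)
7. 1928.571ms @ 18/7 + 321.429ms (3/7)
8. 2250.0ms @ 3 + 1125.0ms (3/2)
9. 3375.0ms @ 9/2 + 1125.0ms (3/2)

note 9 onset = 9/2b = 3375.0ms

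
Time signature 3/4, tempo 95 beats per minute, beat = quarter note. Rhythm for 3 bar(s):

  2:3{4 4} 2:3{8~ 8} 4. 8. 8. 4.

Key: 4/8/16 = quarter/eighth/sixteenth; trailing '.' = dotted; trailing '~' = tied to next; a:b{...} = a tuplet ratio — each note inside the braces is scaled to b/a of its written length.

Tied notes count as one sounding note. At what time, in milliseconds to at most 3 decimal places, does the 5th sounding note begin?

note 5 onset = 6b = 3789.474ms

1. 0.0ms @ 0 + 947.368ms (3/2)
2. 947.368ms @ 3/2 + 947.368ms (3/2)
3. 1894.737ms @ 3 + 947.368ms (3/2)
4. 2842.105ms @ 9/2 + 947.368ms (3/2)
5. 3789.474ms @ 6 + 473.684ms (3/4)
6. 4263.158ms @ 27/4 + 473.684ms (3/4)
7. 4736.842ms @ 15/2 + 947.368ms (3/2)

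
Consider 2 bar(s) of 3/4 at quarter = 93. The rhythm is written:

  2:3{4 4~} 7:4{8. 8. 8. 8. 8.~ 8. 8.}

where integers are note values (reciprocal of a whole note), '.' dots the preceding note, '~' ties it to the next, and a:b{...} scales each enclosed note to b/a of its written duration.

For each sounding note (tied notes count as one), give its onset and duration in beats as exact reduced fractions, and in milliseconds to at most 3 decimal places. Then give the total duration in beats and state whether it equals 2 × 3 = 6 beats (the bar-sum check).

1) 0.0ms=0b +967.742ms=3/2b
2) 967.742ms=3/2b +1244.24ms=27/14b
3) 2211.982ms=24/7b +276.498ms=3/7b
4) 2488.479ms=27/7b +276.498ms=3/7b
5) 2764.977ms=30/7b +276.498ms=3/7b
6) 3041.475ms=33/7b +552.995ms=6/7b
7) 3594.47ms=39/7b +276.498ms=3/7b
Σ=6b of 6 (93bpm 3/4) — PASS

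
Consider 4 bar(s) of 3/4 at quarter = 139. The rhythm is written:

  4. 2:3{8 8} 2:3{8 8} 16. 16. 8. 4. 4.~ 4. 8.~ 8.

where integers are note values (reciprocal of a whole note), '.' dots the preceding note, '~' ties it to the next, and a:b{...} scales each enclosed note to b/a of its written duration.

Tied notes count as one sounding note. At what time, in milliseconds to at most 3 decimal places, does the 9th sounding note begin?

note 9 onset = 6b = 2589.928ms

1. 0.0ms @ 0 + 647.482ms (3/2)
2. 647.482ms @ 3/2 + 323.741ms (3/4)
3. 971.223ms @ 9/4 + 323.741ms (3/4)
4. 1294.964ms @ 3 + 323.741ms (3/4)
5. 1618.705ms @ 15/4 + 323.741ms (3/4)
6. 1942.446ms @ 9/2 + 161.871ms (3/8)
7. 2104.317ms @ 39/8 + 161.871ms (3/8)
8. 2266.187ms @ 21/4 + 323.741ms (3/4)
9. 2589.928ms @ 6 + 647.482ms (3/2)
10. 3237.41ms @ 15/2 + 1294.964ms (3)
11. 4532.374ms @ 21/2 + 647.482ms (3/2)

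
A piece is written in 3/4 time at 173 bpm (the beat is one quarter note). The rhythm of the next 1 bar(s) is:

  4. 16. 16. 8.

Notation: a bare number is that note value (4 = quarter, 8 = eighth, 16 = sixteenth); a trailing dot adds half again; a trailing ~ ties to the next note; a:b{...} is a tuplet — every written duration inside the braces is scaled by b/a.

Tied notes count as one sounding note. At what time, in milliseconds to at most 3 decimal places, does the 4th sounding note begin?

1. 0.0ms @ 0 + 520.231ms (3/2)
2. 520.231ms @ 3/2 + 130.058ms (3/8)
3. 650.289ms @ 15/8 + 130.058ms (3/8)
4. 780.347ms @ 9/4 + 260.116ms (3/4)

note 4 onset = 9/4b = 780.347ms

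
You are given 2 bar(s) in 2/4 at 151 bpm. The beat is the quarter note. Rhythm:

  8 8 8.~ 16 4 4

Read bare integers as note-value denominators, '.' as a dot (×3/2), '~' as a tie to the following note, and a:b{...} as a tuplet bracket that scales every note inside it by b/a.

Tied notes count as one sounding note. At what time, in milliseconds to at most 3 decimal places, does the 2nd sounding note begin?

1. 0.0ms @ 0 + 198.675ms (1/2)
2. 198.675ms @ 1/2 + 198.675ms (1/2)
3. 397.351ms @ 1 + 397.351ms (1)
4. 794.702ms @ 2 + 397.351ms (1)
5. 1192.053ms @ 3 + 397.351ms (1)

note 2 onset = 1/2b = 198.675ms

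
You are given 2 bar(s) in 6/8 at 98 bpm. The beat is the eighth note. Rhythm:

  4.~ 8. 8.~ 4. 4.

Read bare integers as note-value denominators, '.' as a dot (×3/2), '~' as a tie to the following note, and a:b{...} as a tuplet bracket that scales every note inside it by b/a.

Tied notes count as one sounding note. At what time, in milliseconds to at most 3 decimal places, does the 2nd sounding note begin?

1. 0.0ms @ 0 + 2755.102ms (9/2)
2. 2755.102ms @ 9/2 + 2755.102ms (9/2)
3. 5510.204ms @ 9 + 1836.735ms (3)

note 2 onset = 9/2b = 2755.102ms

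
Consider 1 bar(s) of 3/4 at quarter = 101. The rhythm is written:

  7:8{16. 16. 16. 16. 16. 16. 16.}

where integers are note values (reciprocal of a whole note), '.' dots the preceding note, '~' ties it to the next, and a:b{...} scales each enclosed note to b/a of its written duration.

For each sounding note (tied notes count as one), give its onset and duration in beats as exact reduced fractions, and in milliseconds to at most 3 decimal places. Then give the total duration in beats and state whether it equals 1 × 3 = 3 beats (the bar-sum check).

1) 0.0ms=0b +254.597ms=3/7b
2) 254.597ms=3/7b +254.597ms=3/7b
3) 509.194ms=6/7b +254.597ms=3/7b
4) 763.791ms=9/7b +254.597ms=3/7b
5) 1018.388ms=12/7b +254.597ms=3/7b
6) 1272.984ms=15/7b +254.597ms=3/7b
7) 1527.581ms=18/7b +254.597ms=3/7b
Σ=3b of 3 (101bpm 3/4) — PASS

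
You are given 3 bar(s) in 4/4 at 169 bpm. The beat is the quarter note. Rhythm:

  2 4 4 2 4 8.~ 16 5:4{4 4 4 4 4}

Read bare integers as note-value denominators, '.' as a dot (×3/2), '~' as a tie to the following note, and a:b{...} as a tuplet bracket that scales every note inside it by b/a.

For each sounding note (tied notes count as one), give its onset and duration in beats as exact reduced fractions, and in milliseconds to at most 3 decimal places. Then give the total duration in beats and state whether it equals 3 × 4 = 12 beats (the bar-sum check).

1) 0.0ms=0b +710.059ms=2b
2) 710.059ms=2b +355.03ms=1b
3) 1065.089ms=3b +355.03ms=1b
4) 1420.118ms=4b +710.059ms=2b
5) 2130.178ms=6b +355.03ms=1b
6) 2485.207ms=7b +355.03ms=1b
7) 2840.237ms=8b +284.024ms=4/5b
8) 3124.26ms=44/5b +284.024ms=4/5b
9) 3408.284ms=48/5b +284.024ms=4/5b
10) 3692.308ms=52/5b +284.024ms=4/5b
11) 3976.331ms=56/5b +284.024ms=4/5b
Σ=12b of 12 (169bpm 4/4) — PASS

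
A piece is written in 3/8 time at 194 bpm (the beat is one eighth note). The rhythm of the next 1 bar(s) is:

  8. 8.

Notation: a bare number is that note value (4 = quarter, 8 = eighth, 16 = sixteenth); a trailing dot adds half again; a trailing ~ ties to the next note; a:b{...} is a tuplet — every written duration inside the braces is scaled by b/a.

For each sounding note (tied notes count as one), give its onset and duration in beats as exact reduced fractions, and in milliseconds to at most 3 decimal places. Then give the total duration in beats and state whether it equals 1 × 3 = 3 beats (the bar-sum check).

1) 0.0ms=0b +463.918ms=3/2b
2) 463.918ms=3/2b +463.918ms=3/2b
Σ=3b of 3 (194bpm 3/8) — PASS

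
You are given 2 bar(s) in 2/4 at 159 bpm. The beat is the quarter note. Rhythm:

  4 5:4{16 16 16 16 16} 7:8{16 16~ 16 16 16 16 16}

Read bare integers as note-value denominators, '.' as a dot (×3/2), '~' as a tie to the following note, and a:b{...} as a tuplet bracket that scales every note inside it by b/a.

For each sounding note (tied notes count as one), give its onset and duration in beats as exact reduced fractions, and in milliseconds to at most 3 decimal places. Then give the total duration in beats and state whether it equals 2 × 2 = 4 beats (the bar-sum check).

1) 0.0ms=0b +377.358ms=1b
2) 377.358ms=1b +75.472ms=1/5b
3) 452.83ms=6/5b +75.472ms=1/5b
4) 528.302ms=7/5b +75.472ms=1/5b
5) 603.774ms=8/5b +75.472ms=1/5b
6) 679.245ms=9/5b +75.472ms=1/5b
7) 754.717ms=2b +107.817ms=2/7b
8) 862.534ms=16/7b +215.633ms=4/7b
9) 1078.167ms=20/7b +107.817ms=2/7b
10) 1185.984ms=22/7b +107.817ms=2/7b
11) 1293.801ms=24/7b +107.817ms=2/7b
12) 1401.617ms=26/7b +107.817ms=2/7b
Σ=4b of 4 (159bpm 2/4) — PASS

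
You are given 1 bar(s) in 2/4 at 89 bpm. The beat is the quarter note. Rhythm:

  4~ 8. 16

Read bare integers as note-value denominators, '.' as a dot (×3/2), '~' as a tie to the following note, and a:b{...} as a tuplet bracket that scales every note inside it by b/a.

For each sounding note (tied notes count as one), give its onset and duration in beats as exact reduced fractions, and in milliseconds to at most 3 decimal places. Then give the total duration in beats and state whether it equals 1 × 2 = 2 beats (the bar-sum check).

1) 0.0ms=0b +1179.775ms=7/4b
2) 1179.775ms=7/4b +168.539ms=1/4b
Σ=2b of 2 (89bpm 2/4) — PASS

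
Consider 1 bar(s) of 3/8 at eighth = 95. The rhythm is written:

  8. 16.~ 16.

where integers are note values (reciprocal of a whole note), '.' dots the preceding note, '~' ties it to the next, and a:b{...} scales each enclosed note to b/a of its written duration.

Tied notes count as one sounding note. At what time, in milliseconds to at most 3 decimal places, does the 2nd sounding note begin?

1. 0.0ms @ 0 + 947.368ms (3/2)
2. 947.368ms @ 3/2 + 947.368ms (3/2)

note 2 onset = 3/2b = 947.368ms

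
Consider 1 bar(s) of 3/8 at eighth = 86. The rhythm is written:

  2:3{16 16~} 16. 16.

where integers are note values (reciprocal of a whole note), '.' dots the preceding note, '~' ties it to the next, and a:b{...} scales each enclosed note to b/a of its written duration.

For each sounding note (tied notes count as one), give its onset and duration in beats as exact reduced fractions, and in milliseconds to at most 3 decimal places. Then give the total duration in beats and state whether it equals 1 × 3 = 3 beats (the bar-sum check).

1) 0.0ms=0b +523.256ms=3/4b
2) 523.256ms=3/4b +1046.512ms=3/2b
3) 1569.767ms=9/4b +523.256ms=3/4b
Σ=3b of 3 (86bpm 3/8) — PASS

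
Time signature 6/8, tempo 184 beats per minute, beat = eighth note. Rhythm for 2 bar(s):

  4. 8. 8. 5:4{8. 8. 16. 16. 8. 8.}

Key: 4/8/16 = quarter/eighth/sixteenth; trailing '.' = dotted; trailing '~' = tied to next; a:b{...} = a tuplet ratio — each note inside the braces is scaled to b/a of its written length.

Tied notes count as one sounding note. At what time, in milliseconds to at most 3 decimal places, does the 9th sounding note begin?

1. 0.0ms @ 0 + 978.261ms (3)
2. 978.261ms @ 3 + 489.13ms (3/2)
3. 1467.391ms @ 9/2 + 489.13ms (3/2)
4. 1956.522ms @ 6 + 391.304ms (6/5)
5. 2347.826ms @ 36/5 + 391.304ms (6/5)
6. 2739.13ms @ 42/5 + 195.652ms (3/5)
7. 2934.783ms @ 9 + 195.652ms (3/5)
8. 3130.435ms @ 48/5 + 391.304ms (6/5)
9. 3521.739ms @ 54/5 + 391.304ms (6/5)

note 9 onset = 54/5b = 3521.739ms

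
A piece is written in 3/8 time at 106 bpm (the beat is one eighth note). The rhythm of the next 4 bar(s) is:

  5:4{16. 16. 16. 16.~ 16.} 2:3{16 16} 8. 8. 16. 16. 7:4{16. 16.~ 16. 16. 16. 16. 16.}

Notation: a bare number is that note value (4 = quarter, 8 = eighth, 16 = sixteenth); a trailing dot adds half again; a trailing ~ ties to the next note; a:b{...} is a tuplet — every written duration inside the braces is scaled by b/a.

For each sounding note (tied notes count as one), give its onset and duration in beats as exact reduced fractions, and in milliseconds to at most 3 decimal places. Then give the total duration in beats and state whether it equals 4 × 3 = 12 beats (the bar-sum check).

1) 0.0ms=0b +339.623ms=3/5b
2) 339.623ms=3/5b +339.623ms=3/5b
3) 679.245ms=6/5b +339.623ms=3/5b
4) 1018.868ms=9/5b +679.245ms=6/5b
5) 1698.113ms=3b +424.528ms=3/4b
6) 2122.642ms=15/4b +424.528ms=3/4b
7) 2547.17ms=9/2b +849.057ms=3/2b
8) 3396.226ms=6b +849.057ms=3/2b
9) 4245.283ms=15/2b +424.528ms=3/4b
10) 4669.811ms=33/4b +424.528ms=3/4b
11) 5094.34ms=9b +242.588ms=3/7b
12) 5336.927ms=66/7b +485.175ms=6/7b
13) 5822.102ms=72/7b +242.588ms=3/7b
14) 6064.69ms=75/7b +242.588ms=3/7b
15) 6307.278ms=78/7b +242.588ms=3/7b
16) 6549.865ms=81/7b +242.588ms=3/7b
Σ=12b of 12 (106bpm 3/8) — PASS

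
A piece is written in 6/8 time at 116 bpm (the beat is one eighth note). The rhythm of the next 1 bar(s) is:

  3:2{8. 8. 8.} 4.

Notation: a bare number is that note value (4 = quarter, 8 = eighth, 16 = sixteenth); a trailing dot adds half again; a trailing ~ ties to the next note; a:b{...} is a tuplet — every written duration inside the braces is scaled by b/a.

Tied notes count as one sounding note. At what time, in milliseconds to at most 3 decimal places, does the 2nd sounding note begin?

1. 0.0ms @ 0 + 517.241ms (1)
2. 517.241ms @ 1 + 517.241ms (1)
3. 1034.483ms @ 2 + 517.241ms (1)
4. 1551.724ms @ 3 + 1551.724ms (3)

note 2 onset = 1b = 517.241ms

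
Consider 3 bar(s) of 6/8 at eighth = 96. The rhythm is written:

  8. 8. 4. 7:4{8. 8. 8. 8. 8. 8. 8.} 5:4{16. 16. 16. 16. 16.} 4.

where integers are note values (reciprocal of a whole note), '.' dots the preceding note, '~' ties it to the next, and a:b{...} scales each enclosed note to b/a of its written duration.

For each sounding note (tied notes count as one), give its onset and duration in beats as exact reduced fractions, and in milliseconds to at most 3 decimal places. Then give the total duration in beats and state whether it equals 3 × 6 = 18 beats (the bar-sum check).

1) 0.0ms=0b +937.5ms=3/2b
2) 937.5ms=3/2b +937.5ms=3/2b
3) 1875.0ms=3b +1875.0ms=3b
4) 3750.0ms=6b +535.714ms=6/7b
5) 4285.714ms=48/7b +535.714ms=6/7b
6) 4821.429ms=54/7b +535.714ms=6/7b
7) 5357.143ms=60/7b +535.714ms=6/7b
8) 5892.857ms=66/7b +535.714ms=6/7b
9) 6428.571ms=72/7b +535.714ms=6/7b
10) 6964.286ms=78/7b +535.714ms=6/7b
11) 7500.0ms=12b +375.0ms=3/5b
12) 7875.0ms=63/5b +375.0ms=3/5b
13) 8250.0ms=66/5b +375.0ms=3/5b
14) 8625.0ms=69/5b +375.0ms=3/5b
15) 9000.0ms=72/5b +375.0ms=3/5b
16) 9375.0ms=15b +1875.0ms=3b
Σ=18b of 18 (96bpm 6/8) — PASS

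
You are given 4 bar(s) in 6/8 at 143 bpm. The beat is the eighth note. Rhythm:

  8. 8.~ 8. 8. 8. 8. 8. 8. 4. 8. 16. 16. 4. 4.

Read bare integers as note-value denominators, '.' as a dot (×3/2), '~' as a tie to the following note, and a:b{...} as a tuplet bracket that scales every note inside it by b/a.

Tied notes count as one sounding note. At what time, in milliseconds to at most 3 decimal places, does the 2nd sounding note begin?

note 2 onset = 3/2b = 629.371ms

1. 0.0ms @ 0 + 629.371ms (3/2)
2. 629.371ms @ 3/2 + 1258.741ms (3)
3. 1888.112ms @ 9/2 + 629.371ms (3/2)
4. 2517.483ms @ 6 + 629.371ms (3/2)
5. 3146.853ms @ 15/2 + 629.371ms (3/2)
6. 3776.224ms @ 9 + 629.371ms (3/2)
7. 4405.594ms @ 21/2 + 629.371ms (3/2)
8. 5034.965ms @ 12 + 1258.741ms (3)
9. 6293.706ms @ 15 + 629.371ms (3/2)
10. 6923.077ms @ 33/2 + 314.685ms (3/4)
11. 7237.762ms @ 69/4 + 314.685ms (3/4)
12. 7552.448ms @ 18 + 1258.741ms (3)
13. 8811.189ms @ 21 + 1258.741ms (3)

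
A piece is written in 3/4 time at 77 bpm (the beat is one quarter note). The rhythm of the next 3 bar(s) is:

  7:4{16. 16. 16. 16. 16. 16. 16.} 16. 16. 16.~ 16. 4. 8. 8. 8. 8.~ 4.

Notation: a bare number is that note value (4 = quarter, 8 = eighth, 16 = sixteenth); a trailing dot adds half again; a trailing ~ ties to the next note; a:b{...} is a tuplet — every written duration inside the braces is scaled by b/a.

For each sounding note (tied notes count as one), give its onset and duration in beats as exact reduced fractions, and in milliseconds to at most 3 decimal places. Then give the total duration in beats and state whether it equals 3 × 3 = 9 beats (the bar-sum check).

1) 0.0ms=0b +166.976ms=3/14b
2) 166.976ms=3/14b +166.976ms=3/14b
3) 333.952ms=3/7b +166.976ms=3/14b
4) 500.928ms=9/14b +166.976ms=3/14b
5) 667.904ms=6/7b +166.976ms=3/14b
6) 834.879ms=15/14b +166.976ms=3/14b
7) 1001.855ms=9/7b +166.976ms=3/14b
8) 1168.831ms=3/2b +292.208ms=3/8b
9) 1461.039ms=15/8b +292.208ms=3/8b
10) 1753.247ms=9/4b +584.416ms=3/4b
11) 2337.662ms=3b +1168.831ms=3/2b
12) 3506.494ms=9/2b +584.416ms=3/4b
13) 4090.909ms=21/4b +584.416ms=3/4b
14) 4675.325ms=6b +584.416ms=3/4b
15) 5259.74ms=27/4b +1753.247ms=9/4b
Σ=9b of 9 (77bpm 3/4) — PASS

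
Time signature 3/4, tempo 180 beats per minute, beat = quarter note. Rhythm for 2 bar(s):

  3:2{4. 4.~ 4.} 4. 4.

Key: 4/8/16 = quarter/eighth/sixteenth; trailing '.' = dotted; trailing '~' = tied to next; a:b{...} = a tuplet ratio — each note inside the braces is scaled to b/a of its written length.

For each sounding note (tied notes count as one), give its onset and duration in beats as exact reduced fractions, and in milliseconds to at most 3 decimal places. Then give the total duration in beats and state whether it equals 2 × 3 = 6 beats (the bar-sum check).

1) 0.0ms=0b +333.333ms=1b
2) 333.333ms=1b +666.667ms=2b
3) 1000.0ms=3b +500.0ms=3/2b
4) 1500.0ms=9/2b +500.0ms=3/2b
Σ=6b of 6 (180bpm 3/4) — PASS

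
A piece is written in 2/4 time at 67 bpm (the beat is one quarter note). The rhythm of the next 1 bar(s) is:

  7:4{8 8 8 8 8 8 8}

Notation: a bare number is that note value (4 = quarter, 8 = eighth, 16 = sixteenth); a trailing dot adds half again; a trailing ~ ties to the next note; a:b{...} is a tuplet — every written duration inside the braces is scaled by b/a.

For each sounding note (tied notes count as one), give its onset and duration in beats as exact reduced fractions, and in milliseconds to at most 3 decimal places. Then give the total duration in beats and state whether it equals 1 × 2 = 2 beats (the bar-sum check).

1) 0.0ms=0b +255.864ms=2/7b
2) 255.864ms=2/7b +255.864ms=2/7b
3) 511.727ms=4/7b +255.864ms=2/7b
4) 767.591ms=6/7b +255.864ms=2/7b
5) 1023.454ms=8/7b +255.864ms=2/7b
6) 1279.318ms=10/7b +255.864ms=2/7b
7) 1535.181ms=12/7b +255.864ms=2/7b
Σ=2b of 2 (67bpm 2/4) — PASS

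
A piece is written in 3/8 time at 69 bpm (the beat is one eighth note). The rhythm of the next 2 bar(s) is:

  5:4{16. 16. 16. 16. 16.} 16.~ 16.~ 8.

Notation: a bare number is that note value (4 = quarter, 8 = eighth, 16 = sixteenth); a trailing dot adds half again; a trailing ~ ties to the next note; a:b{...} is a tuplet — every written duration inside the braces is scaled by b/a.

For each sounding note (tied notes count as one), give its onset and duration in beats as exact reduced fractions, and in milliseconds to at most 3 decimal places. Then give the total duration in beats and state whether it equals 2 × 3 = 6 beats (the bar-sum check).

1) 0.0ms=0b +521.739ms=3/5b
2) 521.739ms=3/5b +521.739ms=3/5b
3) 1043.478ms=6/5b +521.739ms=3/5b
4) 1565.217ms=9/5b +521.739ms=3/5b
5) 2086.957ms=12/5b +521.739ms=3/5b
6) 2608.696ms=3b +2608.696ms=3b
Σ=6b of 6 (69bpm 3/8) — PASS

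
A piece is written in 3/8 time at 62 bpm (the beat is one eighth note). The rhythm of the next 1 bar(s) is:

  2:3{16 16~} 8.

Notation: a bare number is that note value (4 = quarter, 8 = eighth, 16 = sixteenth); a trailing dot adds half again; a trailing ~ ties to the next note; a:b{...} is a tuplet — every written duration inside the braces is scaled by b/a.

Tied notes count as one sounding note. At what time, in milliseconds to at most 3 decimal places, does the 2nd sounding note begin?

note 2 onset = 3/4b = 725.806ms

1. 0.0ms @ 0 + 725.806ms (3/4)
2. 725.806ms @ 3/4 + 2177.419ms (9/4)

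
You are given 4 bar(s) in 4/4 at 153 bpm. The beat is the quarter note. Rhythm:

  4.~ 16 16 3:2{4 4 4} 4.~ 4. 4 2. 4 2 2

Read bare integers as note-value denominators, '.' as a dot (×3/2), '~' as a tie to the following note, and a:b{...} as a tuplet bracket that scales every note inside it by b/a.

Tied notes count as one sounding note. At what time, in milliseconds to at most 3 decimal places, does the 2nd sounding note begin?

note 2 onset = 7/4b = 686.275ms

1. 0.0ms @ 0 + 686.275ms (7/4)
2. 686.275ms @ 7/4 + 98.039ms (1/4)
3. 784.314ms @ 2 + 261.438ms (2/3)
4. 1045.752ms @ 8/3 + 261.438ms (2/3)
5. 1307.19ms @ 10/3 + 261.438ms (2/3)
6. 1568.627ms @ 4 + 1176.471ms (3)
7. 2745.098ms @ 7 + 392.157ms (1)
8. 3137.255ms @ 8 + 1176.471ms (3)
9. 4313.725ms @ 11 + 392.157ms (1)
10. 4705.882ms @ 12 + 784.314ms (2)
11. 5490.196ms @ 14 + 784.314ms (2)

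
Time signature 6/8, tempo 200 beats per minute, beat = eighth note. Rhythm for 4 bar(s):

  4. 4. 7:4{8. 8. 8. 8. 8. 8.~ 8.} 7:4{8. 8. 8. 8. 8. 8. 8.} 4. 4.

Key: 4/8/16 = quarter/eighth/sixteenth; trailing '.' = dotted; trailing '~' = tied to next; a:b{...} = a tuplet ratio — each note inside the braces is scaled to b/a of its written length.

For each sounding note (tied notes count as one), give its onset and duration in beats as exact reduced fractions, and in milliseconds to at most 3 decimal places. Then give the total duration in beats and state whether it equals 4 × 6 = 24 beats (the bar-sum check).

1) 0.0ms=0b +900.0ms=3b
2) 900.0ms=3b +900.0ms=3b
3) 1800.0ms=6b +257.143ms=6/7b
4) 2057.143ms=48/7b +257.143ms=6/7b
5) 2314.286ms=54/7b +257.143ms=6/7b
6) 2571.429ms=60/7b +257.143ms=6/7b
7) 2828.571ms=66/7b +257.143ms=6/7b
8) 3085.714ms=72/7b +514.286ms=12/7b
9) 3600.0ms=12b +257.143ms=6/7b
10) 3857.143ms=90/7b +257.143ms=6/7b
11) 4114.286ms=96/7b +257.143ms=6/7b
12) 4371.429ms=102/7b +257.143ms=6/7b
13) 4628.571ms=108/7b +257.143ms=6/7b
14) 4885.714ms=114/7b +257.143ms=6/7b
15) 5142.857ms=120/7b +257.143ms=6/7b
16) 5400.0ms=18b +900.0ms=3b
17) 6300.0ms=21b +900.0ms=3b
Σ=24b of 24 (200bpm 6/8) — PASS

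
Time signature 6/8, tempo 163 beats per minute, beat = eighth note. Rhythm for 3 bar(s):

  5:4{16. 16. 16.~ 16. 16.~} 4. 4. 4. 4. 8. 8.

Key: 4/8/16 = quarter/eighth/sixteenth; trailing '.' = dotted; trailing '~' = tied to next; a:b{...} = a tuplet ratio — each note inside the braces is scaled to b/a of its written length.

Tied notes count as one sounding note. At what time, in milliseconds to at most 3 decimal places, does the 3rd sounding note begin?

note 3 onset = 6/5b = 441.718ms

1. 0.0ms @ 0 + 220.859ms (3/5)
2. 220.859ms @ 3/5 + 220.859ms (3/5)
3. 441.718ms @ 6/5 + 441.718ms (6/5)
4. 883.436ms @ 12/5 + 1325.153ms (18/5)
5. 2208.589ms @ 6 + 1104.294ms (3)
6. 3312.883ms @ 9 + 1104.294ms (3)
7. 4417.178ms @ 12 + 1104.294ms (3)
8. 5521.472ms @ 15 + 552.147ms (3/2)
9. 6073.62ms @ 33/2 + 552.147ms (3/2)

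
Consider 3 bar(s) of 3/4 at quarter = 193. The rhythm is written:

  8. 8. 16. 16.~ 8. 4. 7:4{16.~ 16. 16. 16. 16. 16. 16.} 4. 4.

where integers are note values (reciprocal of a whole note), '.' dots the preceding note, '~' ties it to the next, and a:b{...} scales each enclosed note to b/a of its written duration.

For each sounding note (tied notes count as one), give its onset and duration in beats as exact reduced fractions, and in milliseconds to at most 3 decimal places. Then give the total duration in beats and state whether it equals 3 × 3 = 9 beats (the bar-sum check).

1) 0.0ms=0b +233.161ms=3/4b
2) 233.161ms=3/4b +233.161ms=3/4b
3) 466.321ms=3/2b +116.58ms=3/8b
4) 582.902ms=15/8b +349.741ms=9/8b
5) 932.642ms=3b +466.321ms=3/2b
6) 1398.964ms=9/2b +133.235ms=3/7b
7) 1532.198ms=69/14b +66.617ms=3/14b
8) 1598.816ms=36/7b +66.617ms=3/14b
9) 1665.433ms=75/14b +66.617ms=3/14b
10) 1732.05ms=39/7b +66.617ms=3/14b
11) 1798.668ms=81/14b +66.617ms=3/14b
12) 1865.285ms=6b +466.321ms=3/2b
13) 2331.606ms=15/2b +466.321ms=3/2b
Σ=9b of 9 (193bpm 3/4) — PASS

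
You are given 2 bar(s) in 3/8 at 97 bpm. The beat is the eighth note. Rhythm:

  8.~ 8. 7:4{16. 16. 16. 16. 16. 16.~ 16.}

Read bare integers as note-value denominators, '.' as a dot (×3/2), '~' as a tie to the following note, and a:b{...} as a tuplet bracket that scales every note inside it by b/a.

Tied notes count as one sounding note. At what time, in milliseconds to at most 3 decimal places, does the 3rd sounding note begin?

note 3 onset = 24/7b = 2120.766ms

1. 0.0ms @ 0 + 1855.67ms (3)
2. 1855.67ms @ 3 + 265.096ms (3/7)
3. 2120.766ms @ 24/7 + 265.096ms (3/7)
4. 2385.862ms @ 27/7 + 265.096ms (3/7)
5. 2650.957ms @ 30/7 + 265.096ms (3/7)
6. 2916.053ms @ 33/7 + 265.096ms (3/7)
7. 3181.149ms @ 36/7 + 530.191ms (6/7)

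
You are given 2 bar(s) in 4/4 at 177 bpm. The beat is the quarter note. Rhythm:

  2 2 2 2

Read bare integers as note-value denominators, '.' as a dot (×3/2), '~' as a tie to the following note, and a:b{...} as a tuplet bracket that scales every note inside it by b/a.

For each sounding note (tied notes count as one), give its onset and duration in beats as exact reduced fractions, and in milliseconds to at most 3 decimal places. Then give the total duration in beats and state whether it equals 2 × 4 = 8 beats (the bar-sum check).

1) 0.0ms=0b +677.966ms=2b
2) 677.966ms=2b +677.966ms=2b
3) 1355.932ms=4b +677.966ms=2b
4) 2033.898ms=6b +677.966ms=2b
Σ=8b of 8 (177bpm 4/4) — PASS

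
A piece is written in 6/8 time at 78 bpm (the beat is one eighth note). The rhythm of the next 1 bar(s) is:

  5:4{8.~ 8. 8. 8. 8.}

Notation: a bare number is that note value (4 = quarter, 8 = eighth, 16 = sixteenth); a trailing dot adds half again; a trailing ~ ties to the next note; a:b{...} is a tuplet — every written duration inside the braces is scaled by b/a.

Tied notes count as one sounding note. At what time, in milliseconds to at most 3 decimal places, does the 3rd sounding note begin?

1. 0.0ms @ 0 + 1846.154ms (12/5)
2. 1846.154ms @ 12/5 + 923.077ms (6/5)
3. 2769.231ms @ 18/5 + 923.077ms (6/5)
4. 3692.308ms @ 24/5 + 923.077ms (6/5)

note 3 onset = 18/5b = 2769.231ms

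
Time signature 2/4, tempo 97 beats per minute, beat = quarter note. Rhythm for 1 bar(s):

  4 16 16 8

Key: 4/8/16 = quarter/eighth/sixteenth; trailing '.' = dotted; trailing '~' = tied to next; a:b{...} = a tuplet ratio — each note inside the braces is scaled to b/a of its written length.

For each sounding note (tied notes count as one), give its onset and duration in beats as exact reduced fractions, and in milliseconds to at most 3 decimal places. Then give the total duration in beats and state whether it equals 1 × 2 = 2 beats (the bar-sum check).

1) 0.0ms=0b +618.557ms=1b
2) 618.557ms=1b +154.639ms=1/4b
3) 773.196ms=5/4b +154.639ms=1/4b
4) 927.835ms=3/2b +309.278ms=1/2b
Σ=2b of 2 (97bpm 2/4) — PASS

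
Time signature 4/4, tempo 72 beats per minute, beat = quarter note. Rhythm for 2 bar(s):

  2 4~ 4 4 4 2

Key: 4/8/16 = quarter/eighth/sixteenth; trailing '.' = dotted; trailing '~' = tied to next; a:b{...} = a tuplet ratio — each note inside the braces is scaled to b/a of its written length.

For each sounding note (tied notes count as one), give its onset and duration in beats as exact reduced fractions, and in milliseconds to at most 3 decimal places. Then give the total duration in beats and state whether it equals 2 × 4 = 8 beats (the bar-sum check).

1) 0.0ms=0b +1666.667ms=2b
2) 1666.667ms=2b +1666.667ms=2b
3) 3333.333ms=4b +833.333ms=1b
4) 4166.667ms=5b +833.333ms=1b
5) 5000.0ms=6b +1666.667ms=2b
Σ=8b of 8 (72bpm 4/4) — PASS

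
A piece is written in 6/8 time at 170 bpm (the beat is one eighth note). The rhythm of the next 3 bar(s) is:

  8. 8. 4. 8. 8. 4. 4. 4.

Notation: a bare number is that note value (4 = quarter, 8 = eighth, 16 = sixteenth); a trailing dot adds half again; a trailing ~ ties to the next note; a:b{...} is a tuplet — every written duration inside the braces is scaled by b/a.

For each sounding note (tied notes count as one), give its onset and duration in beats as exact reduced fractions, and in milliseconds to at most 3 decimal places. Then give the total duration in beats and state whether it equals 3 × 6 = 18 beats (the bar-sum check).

1) 0.0ms=0b +529.412ms=3/2b
2) 529.412ms=3/2b +529.412ms=3/2b
3) 1058.824ms=3b +1058.824ms=3b
4) 2117.647ms=6b +529.412ms=3/2b
5) 2647.059ms=15/2b +529.412ms=3/2b
6) 3176.471ms=9b +1058.824ms=3b
7) 4235.294ms=12b +1058.824ms=3b
8) 5294.118ms=15b +1058.824ms=3b
Σ=18b of 18 (170bpm 6/8) — PASS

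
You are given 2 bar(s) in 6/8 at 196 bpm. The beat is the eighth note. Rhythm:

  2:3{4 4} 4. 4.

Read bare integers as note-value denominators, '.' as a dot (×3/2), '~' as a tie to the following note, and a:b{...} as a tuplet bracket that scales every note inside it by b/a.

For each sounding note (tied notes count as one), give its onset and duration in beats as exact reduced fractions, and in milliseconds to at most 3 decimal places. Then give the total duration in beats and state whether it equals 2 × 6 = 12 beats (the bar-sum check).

1) 0.0ms=0b +918.367ms=3b
2) 918.367ms=3b +918.367ms=3b
3) 1836.735ms=6b +918.367ms=3b
4) 2755.102ms=9b +918.367ms=3b
Σ=12b of 12 (196bpm 6/8) — PASS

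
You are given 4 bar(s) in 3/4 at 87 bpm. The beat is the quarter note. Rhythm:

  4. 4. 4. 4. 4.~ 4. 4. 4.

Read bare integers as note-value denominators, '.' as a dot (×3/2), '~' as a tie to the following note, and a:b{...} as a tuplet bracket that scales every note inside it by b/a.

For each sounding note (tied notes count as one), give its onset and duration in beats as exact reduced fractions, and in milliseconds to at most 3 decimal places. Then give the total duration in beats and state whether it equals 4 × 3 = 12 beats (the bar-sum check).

1) 0.0ms=0b +1034.483ms=3/2b
2) 1034.483ms=3/2b +1034.483ms=3/2b
3) 2068.966ms=3b +1034.483ms=3/2b
4) 3103.448ms=9/2b +1034.483ms=3/2b
5) 4137.931ms=6b +2068.966ms=3b
6) 6206.897ms=9b +1034.483ms=3/2b
7) 7241.379ms=21/2b +1034.483ms=3/2b
Σ=12b of 12 (87bpm 3/4) — PASS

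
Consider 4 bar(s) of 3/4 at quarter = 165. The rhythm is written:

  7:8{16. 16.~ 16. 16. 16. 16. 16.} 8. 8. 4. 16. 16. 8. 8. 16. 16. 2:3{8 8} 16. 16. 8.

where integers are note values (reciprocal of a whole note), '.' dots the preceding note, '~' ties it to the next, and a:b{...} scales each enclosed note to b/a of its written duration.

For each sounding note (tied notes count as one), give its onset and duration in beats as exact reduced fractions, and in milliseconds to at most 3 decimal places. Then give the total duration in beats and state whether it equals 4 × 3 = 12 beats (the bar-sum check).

1) 0.0ms=0b +155.844ms=3/7b
2) 155.844ms=3/7b +311.688ms=6/7b
3) 467.532ms=9/7b +155.844ms=3/7b
4) 623.377ms=12/7b +155.844ms=3/7b
5) 779.221ms=15/7b +155.844ms=3/7b
6) 935.065ms=18/7b +155.844ms=3/7b
7) 1090.909ms=3b +272.727ms=3/4b
8) 1363.636ms=15/4b +272.727ms=3/4b
9) 1636.364ms=9/2b +545.455ms=3/2b
10) 2181.818ms=6b +136.364ms=3/8b
11) 2318.182ms=51/8b +136.364ms=3/8b
12) 2454.545ms=27/4b +272.727ms=3/4b
13) 2727.273ms=15/2b +272.727ms=3/4b
14) 3000.0ms=33/4b +136.364ms=3/8b
15) 3136.364ms=69/8b +136.364ms=3/8b
16) 3272.727ms=9b +272.727ms=3/4b
17) 3545.455ms=39/4b +272.727ms=3/4b
18) 3818.182ms=21/2b +136.364ms=3/8b
19) 3954.545ms=87/8b +136.364ms=3/8b
20) 4090.909ms=45/4b +272.727ms=3/4b
Σ=12b of 12 (165bpm 3/4) — PASS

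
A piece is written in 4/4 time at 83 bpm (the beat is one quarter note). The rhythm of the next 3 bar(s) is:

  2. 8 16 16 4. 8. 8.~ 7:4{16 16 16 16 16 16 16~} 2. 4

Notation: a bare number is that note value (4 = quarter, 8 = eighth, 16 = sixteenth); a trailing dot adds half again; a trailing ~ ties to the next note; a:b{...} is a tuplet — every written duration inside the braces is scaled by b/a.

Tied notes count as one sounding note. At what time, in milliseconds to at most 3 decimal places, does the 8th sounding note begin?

note 8 onset = 50/7b = 5163.511ms

1. 0.0ms @ 0 + 2168.675ms (3)
2. 2168.675ms @ 3 + 361.446ms (1/2)
3. 2530.12ms @ 7/2 + 180.723ms (1/4)
4. 2710.843ms @ 15/4 + 180.723ms (1/4)
5. 2891.566ms @ 4 + 1084.337ms (3/2)
6. 3975.904ms @ 11/2 + 542.169ms (3/4)
7. 4518.072ms @ 25/4 + 645.439ms (25/28)
8. 5163.511ms @ 50/7 + 103.27ms (1/7)
9. 5266.781ms @ 51/7 + 103.27ms (1/7)
10. 5370.052ms @ 52/7 + 103.27ms (1/7)
11. 5473.322ms @ 53/7 + 103.27ms (1/7)
12. 5576.592ms @ 54/7 + 103.27ms (1/7)
13. 5679.862ms @ 55/7 + 2271.945ms (22/7)
14. 7951.807ms @ 11 + 722.892ms (1)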